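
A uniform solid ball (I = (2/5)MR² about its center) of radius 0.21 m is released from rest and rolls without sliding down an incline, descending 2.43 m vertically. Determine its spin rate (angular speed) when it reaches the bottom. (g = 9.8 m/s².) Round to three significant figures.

With I = (2/5)MR², the ratio k = I/(MR²) is 0.4.
Rolling without slipping gives ω = v/R, so the total kinetic energy is ½Mv² + ½Iω² = ½(1+k)Mv² = (7/10)Mv².
Energy conservation Mgh = ½(1+k)Mv² gives v = √(2gh/(1+k)) = √(2 × 9.8 × 2.43 / 1.4) = 5.833 m/s.
Then ω = v/R = 5.833 / 0.21 ≈ 27.8 rad/s.

ω ≈ 27.8 rad/s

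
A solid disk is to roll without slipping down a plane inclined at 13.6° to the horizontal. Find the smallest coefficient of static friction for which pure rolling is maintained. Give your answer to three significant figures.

The moment of inertia is (1/2)MR², giving k ≡ I/(MR²) = 0.5.
Translational: Mg sinθ − f = Ma. Rotational about the CM: fR = Iα = kMRa, so f = kMa.
These give a = g sinθ/(1+k) and the required friction f = kMg sinθ/(1+k).
The normal force is N = Mg cosθ, so μ_min = f/N = k tanθ/(1+k).
μ_min = 0.5 × tan13.6° / 1.5 ≈ 0.0806.

μ_min ≈ 0.0806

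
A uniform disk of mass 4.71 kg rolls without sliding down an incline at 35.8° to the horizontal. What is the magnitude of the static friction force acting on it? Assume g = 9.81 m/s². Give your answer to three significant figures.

f ≈ 9.01 N

For this body I = (1/2)MR², i.e. k = I/(MR²) = 0.5.
Translational: Mg sinθ − f = Ma. Rotational about the CM: fR = Iα = kMRa, so f = kMa.
Combining, a = g sinθ/(1+k) and f = kMa = kMg sinθ/(1+k).
f = 0.5 × 4.71 × 9.81 × sin35.8° / 1.5 ≈ 9.01 N.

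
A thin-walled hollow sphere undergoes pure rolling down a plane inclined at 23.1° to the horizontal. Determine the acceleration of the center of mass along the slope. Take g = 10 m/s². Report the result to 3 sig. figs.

a ≈ 2.35 m/s²

With I = (2/3)MR², the ratio k = I/(MR²) is 2/3.
Newton's second law down the slope: Mg sinθ − f = Ma. The torque equation fR = Iα (with α = a/R) gives f = kMa.
Eliminating f: Mg sinθ = (1+k)Ma, so a = g sinθ/(1+k) = 10 × sin23.1° / 1.667 ≈ 2.35 m/s².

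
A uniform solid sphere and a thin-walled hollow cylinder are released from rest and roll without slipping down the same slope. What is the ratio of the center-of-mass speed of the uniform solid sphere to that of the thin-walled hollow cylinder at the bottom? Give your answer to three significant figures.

Each satisfies Mgh = ½(1+k)Mv² with k = I/(MR²), so v ∝ 1/√(1+k).
For the uniform solid sphere k = 0.4; for the thin-walled hollow cylinder k = 1.
v₁/v₂ = √((1+k₂)/(1+k₁)) = √(2/1.4) ≈ 1.20.

v_ratio ≈ 1.20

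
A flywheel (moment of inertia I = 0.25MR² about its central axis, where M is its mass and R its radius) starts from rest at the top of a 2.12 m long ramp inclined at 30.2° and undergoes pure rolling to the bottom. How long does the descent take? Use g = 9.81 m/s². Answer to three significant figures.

Here I = 0.25MR², so the shape factor k = I/(MR²) = 0.25.
Translational: Mg sinθ − f = Ma. Rotational about the CM: fR = Iα = kMRa, so f = kMa.
Hence a = g sinθ/(1+k) = 9.81×sin30.2°/1.25 = 3.948 m/s².
With constant a from rest, t = √(2L/a) = √(2·2.12/3.948) ≈ 1.04 s.

t ≈ 1.04 s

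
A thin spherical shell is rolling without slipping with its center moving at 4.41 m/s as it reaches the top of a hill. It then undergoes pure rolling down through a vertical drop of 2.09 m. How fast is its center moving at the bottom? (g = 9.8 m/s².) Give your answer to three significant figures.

The moment of inertia is (2/3)MR², giving k ≡ I/(MR²) = 2/3.
Since it rolls without slipping, ω = v/R and KE = ½Mv² + ½Iω² = ½(1+k)Mv² = (5/6)Mv².
Conserving energy between top and bottom: (5/6)Mv² = (5/6)Mv₀² + Mgh, hence v² = v₀² + 2gh/(1+k).
v = √(4.41² + 2×9.8×2.09/1.667) = √44.03 ≈ 6.64 m/s.

v ≈ 6.64 m/s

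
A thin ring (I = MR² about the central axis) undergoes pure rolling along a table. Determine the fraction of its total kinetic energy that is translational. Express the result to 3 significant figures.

For this body I = MR², i.e. k = I/(MR²) = 1.
With ω = v/R, KE_trans = ½Mv² and KE_rot = ½Iω² = ½kMv², so KE_total = ½(1+k)Mv².
The translational fraction is therefore 1/(1+k) = 1/2 ≈ 0.500.

fraction ≈ 0.500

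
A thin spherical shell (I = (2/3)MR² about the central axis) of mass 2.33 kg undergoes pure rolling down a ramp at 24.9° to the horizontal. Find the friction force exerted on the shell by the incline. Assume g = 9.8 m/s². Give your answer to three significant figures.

For this body I = (2/3)MR², i.e. k = I/(MR²) = 2/3.
Newton's second law down the slope: Mg sinθ − f = Ma. The torque equation fR = Iα (with α = a/R) gives f = kMa.
Combining, a = g sinθ/(1+k) and f = kMa = kMg sinθ/(1+k).
f = (2/3) × 2.33 × 9.8 × sin24.9° / 1.667 ≈ 3.85 N.

f ≈ 3.85 N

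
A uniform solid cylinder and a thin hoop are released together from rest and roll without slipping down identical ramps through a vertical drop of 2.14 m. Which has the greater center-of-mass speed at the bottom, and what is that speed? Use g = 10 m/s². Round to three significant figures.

the uniform solid cylinder, at v ≈ 5.34 m/s

For rolling without slipping, Mgh = ½(1+k)Mv² where k = I/(MR²), so v = √(2gh/(1+k)).
Uniform solid cylinder: k = 0.5, giving v = √(2×10×2.14/1.5) = 5.342 m/s.
Thin hoop: k = 1, giving v = √(2×10×2.14/2) = 4.626 m/s.
The smaller k wins: the uniform solid cylinder, at ≈ 5.34 m/s.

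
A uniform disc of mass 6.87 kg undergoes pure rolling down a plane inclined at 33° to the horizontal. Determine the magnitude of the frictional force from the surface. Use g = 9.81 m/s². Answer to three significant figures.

For this body I = (1/2)MR², i.e. k = I/(MR²) = 0.5.
Along the incline Mg sinθ − f = Ma, and torque about the center fR = Iα = kMR²(a/R) gives f = kMa.
Combining, a = g sinθ/(1+k) and f = kMa = kMg sinθ/(1+k).
f = 0.5 × 6.87 × 9.81 × sin33° / 1.5 ≈ 12.2 N.

f ≈ 12.2 N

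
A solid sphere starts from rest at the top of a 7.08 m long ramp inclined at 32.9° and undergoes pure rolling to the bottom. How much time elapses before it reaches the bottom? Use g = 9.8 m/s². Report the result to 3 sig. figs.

t ≈ 1.93 s

For this body I = (2/5)MR², i.e. k = I/(MR²) = 0.4.
Translational: Mg sinθ − f = Ma. Rotational about the CM: fR = Iα = kMRa, so f = kMa.
Hence a = g sinθ/(1+k) = 9.8×sin32.9°/1.4 = 3.802 m/s².
Starting from rest, L = ½at², so t = √(2L/a) = √(2×7.08/3.802) ≈ 1.93 s.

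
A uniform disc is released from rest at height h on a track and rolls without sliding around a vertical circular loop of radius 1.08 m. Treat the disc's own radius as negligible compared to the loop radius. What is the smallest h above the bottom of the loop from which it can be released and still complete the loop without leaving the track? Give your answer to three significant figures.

h_min ≈ 2.97 m

With I = (1/2)MR², the ratio k = I/(MR²) is 0.5.
At the top, contact is just lost when gravity alone supplies the centripetal force: Mg = Mv_top²/r, i.e. v_top² = gr.
With ω = v/R, the kinetic energy at speed v is ½(1+k)Mv² = (3/4)Mv².
Energy conservation from release (height h) to the top (height 2r): Mgh = Mg(2r) + (3/4)M·gr.
Thus h_min = 2r + (1+k)r/2 = r(2 + 1.5/2) = 1.08 × 2.75 ≈ 2.97 m.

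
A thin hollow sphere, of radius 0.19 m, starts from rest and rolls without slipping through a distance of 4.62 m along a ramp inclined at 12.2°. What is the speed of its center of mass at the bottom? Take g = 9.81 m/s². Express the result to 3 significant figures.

For this body I = (2/3)MR², i.e. k = I/(MR²) = 2/3.
The rolling condition ω = v/R makes the rotational term ½I(v/R)² = ½kMv², so KE_total = ½(1+k)Mv² = (5/6)Mv².
The vertical drop is h = L sinθ = 4.62 × sin12.2° = 0.9763 m.
Setting Mgh = (5/6)Mv² gives v = √(2gh/(1+k)) = √(2·9.81·0.9763/1.667) ≈ 3.39 m/s.

v ≈ 3.39 m/s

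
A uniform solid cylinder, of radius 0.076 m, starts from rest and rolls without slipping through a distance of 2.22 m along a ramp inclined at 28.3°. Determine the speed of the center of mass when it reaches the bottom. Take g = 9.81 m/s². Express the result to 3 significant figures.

v ≈ 3.71 m/s

The moment of inertia is (1/2)MR², giving k ≡ I/(MR²) = 0.5.
Since it rolls without slipping, ω = v/R and KE = ½Mv² + ½Iω² = ½(1+k)Mv² = (3/4)Mv².
The vertical drop is h = L sinθ = 2.22 × sin28.3° = 1.052 m.
Setting Mgh = (3/4)Mv² gives v = √(2gh/(1+k)) = √(2·9.81·1.052/1.5) ≈ 3.71 m/s.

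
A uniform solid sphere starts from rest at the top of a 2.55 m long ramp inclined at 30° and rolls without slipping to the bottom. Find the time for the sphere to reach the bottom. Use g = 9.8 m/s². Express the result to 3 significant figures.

For this body I = (2/5)MR², i.e. k = I/(MR²) = 0.4.
Translational: Mg sinθ − f = Ma. Rotational about the CM: fR = Iα = kMRa, so f = kMa.
Hence a = g sinθ/(1+k) = 9.8×sin30°/1.4 = 3.5 m/s².
With constant a from rest, t = √(2L/a) = √(2·2.55/3.5) ≈ 1.21 s.

t ≈ 1.21 s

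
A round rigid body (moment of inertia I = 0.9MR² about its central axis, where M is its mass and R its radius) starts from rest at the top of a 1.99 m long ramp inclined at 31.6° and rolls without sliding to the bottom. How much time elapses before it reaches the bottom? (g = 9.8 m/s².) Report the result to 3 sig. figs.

For this body I = 0.9MR², i.e. k = I/(MR²) = 0.9.
Newton's second law down the slope: Mg sinθ − f = Ma. The torque equation fR = Iα (with α = a/R) gives f = kMa.
Hence a = g sinθ/(1+k) = 9.8×sin31.6°/1.9 = 2.703 m/s².
Starting from rest, L = ½at², so t = √(2L/a) = √(2×1.99/2.703) ≈ 1.21 s.

t ≈ 1.21 s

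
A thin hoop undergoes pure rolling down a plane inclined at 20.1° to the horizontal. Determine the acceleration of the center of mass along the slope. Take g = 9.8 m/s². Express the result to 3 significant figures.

With I = MR², the ratio k = I/(MR²) is 1.
Along the incline Mg sinθ − f = Ma, and torque about the center fR = Iα = kMR²(a/R) gives f = kMa.
Eliminating f: Mg sinθ = (1+k)Ma, so a = g sinθ/(1+k) = 9.8 × sin20.1° / 2 ≈ 1.68 m/s².

a ≈ 1.68 m/s²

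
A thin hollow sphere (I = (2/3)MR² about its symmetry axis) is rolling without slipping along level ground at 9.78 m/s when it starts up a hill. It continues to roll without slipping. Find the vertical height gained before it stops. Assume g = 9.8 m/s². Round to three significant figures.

With I = (2/3)MR², the ratio k = I/(MR²) is 2/3.
Pure rolling means v = ωR; then KE = ½Mv² + ½I(v/R)² = ½(1+k)Mv² = (5/6)Mv².
All of this converts to potential energy at the highest point: (5/6)Mv₀² = Mgh.
Thus h = (1+k)v₀²/(2g) = 1.667 × 9.78² / (2 × 9.8) ≈ 8.13 m.

h ≈ 8.13 m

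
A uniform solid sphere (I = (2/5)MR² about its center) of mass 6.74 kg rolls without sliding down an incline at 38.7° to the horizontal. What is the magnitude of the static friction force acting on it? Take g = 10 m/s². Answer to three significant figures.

f ≈ 12.0 N

Here I = (2/5)MR², so the shape factor k = I/(MR²) = 0.4.
Along the incline Mg sinθ − f = Ma, and torque about the center fR = Iα = kMR²(a/R) gives f = kMa.
Combining, a = g sinθ/(1+k) and f = kMa = kMg sinθ/(1+k).
f = 0.4 × 6.74 × 10 × sin38.7° / 1.4 ≈ 12.0 N.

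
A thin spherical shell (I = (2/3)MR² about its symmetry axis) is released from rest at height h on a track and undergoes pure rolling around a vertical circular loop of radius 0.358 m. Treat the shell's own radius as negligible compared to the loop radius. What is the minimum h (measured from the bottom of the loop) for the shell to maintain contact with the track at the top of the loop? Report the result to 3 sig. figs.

The moment of inertia is (2/3)MR², giving k ≡ I/(MR²) = 2/3.
At the top of the loop, the minimum-contact condition is Mg = Mv_top²/r, so v_top² = gr.
With ω = v/R, the kinetic energy at speed v is ½(1+k)Mv² = (5/6)Mv².
Energy conservation from release (height h) to the top (height 2r): Mgh = Mg(2r) + (5/6)M·gr.
Thus h_min = 2r + (1+k)r/2 = r(2 + 1.667/2) = 0.358 × 2.833 ≈ 1.01 m.

h_min ≈ 1.01 m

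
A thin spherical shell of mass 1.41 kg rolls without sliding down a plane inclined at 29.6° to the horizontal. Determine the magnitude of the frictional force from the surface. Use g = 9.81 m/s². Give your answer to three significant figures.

For this body I = (2/3)MR², i.e. k = I/(MR²) = 2/3.
Along the incline Mg sinθ − f = Ma, and torque about the center fR = Iα = kMR²(a/R) gives f = kMa.
Combining, a = g sinθ/(1+k) and f = kMa = kMg sinθ/(1+k).
f = (2/3) × 1.41 × 9.81 × sin29.6° / 1.667 ≈ 2.73 N.

f ≈ 2.73 N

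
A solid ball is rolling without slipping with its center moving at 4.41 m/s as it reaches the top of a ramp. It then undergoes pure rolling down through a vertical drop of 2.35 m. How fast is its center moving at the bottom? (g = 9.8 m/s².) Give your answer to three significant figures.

v ≈ 7.24 m/s

The moment of inertia is (2/5)MR², giving k ≡ I/(MR²) = 0.4.
Since it rolls without slipping, ω = v/R and KE = ½Mv² + ½Iω² = ½(1+k)Mv² = (7/10)Mv².
Energy conservation: (7/10)Mv₀² + Mgh = (7/10)Mv², so v² = v₀² + 2gh/(1+k).
v = √(4.41² + 2×9.8×2.35/1.4) = √52.35 ≈ 7.24 m/s.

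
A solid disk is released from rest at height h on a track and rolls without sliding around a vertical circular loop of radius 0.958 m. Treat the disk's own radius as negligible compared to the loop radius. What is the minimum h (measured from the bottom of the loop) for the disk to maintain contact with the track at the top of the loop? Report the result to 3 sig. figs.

h_min ≈ 2.63 m

The moment of inertia is (1/2)MR², giving k ≡ I/(MR²) = 0.5.
At the top of the loop, the minimum-contact condition is Mg = Mv_top²/r, so v_top² = gr.
With ω = v/R, the kinetic energy at speed v is ½(1+k)Mv² = (3/4)Mv².
Energy conservation from release (height h) to the top (height 2r): Mgh = Mg(2r) + (3/4)M·gr.
Thus h_min = 2r + (1+k)r/2 = r(2 + 1.5/2) = 0.958 × 2.75 ≈ 2.63 m.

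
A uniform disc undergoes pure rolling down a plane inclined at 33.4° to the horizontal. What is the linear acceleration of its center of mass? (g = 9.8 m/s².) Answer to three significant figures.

For this body I = (1/2)MR², i.e. k = I/(MR²) = 0.5.
Newton's second law down the slope: Mg sinθ − f = Ma. The torque equation fR = Iα (with α = a/R) gives f = kMa.
Eliminating f: Mg sinθ = (1+k)Ma, so a = g sinθ/(1+k) = 9.8 × sin33.4° / 1.5 ≈ 3.60 m/s².

a ≈ 3.60 m/s²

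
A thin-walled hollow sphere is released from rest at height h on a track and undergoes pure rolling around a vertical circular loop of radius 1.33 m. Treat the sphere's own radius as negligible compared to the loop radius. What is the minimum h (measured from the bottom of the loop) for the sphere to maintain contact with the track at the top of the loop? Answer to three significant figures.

With I = (2/3)MR², the ratio k = I/(MR²) is 2/3.
At the top of the loop, the minimum-contact condition is Mg = Mv_top²/r, so v_top² = gr.
With ω = v/R, the kinetic energy at speed v is ½(1+k)Mv² = (5/6)Mv².
Energy conservation from release (height h) to the top (height 2r): Mgh = Mg(2r) + (5/6)M·gr.
Thus h_min = 2r + (1+k)r/2 = r(2 + 1.667/2) = 1.33 × 2.833 ≈ 3.77 m.

h_min ≈ 3.77 m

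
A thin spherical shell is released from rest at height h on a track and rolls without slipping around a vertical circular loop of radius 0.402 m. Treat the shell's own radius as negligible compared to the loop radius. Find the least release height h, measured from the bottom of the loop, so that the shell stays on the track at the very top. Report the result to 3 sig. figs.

With I = (2/3)MR², the ratio k = I/(MR²) is 2/3.
At the top of the loop, the minimum-contact condition is Mg = Mv_top²/r, so v_top² = gr.
With ω = v/R, the kinetic energy at speed v is ½(1+k)Mv² = (5/6)Mv².
Energy conservation from release (height h) to the top (height 2r): Mgh = Mg(2r) + (5/6)M·gr.
Thus h_min = 2r + (1+k)r/2 = r(2 + 1.667/2) = 0.402 × 2.833 ≈ 1.14 m.

h_min ≈ 1.14 m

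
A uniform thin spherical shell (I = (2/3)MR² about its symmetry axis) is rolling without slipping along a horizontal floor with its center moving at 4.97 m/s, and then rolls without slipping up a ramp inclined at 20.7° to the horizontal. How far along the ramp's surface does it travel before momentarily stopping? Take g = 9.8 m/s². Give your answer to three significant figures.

d ≈ 5.94 m

Here I = (2/3)MR², so the shape factor k = I/(MR²) = 2/3.
Pure rolling means v = ωR; then KE = ½Mv² + ½I(v/R)² = ½(1+k)Mv² = (5/6)Mv².
Setting this equal to Mgh gives the vertical rise h = (1+k)v₀²/(2g) = 1.667×4.97²/(2×9.8) = 2.1 m.
Along the incline, d = h/sinθ = 2.1/sin20.7° ≈ 5.94 m.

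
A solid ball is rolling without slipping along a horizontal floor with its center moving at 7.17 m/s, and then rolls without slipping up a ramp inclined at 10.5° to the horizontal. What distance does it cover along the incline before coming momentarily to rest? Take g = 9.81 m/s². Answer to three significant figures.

d ≈ 20.1 m

For this body I = (2/5)MR², i.e. k = I/(MR²) = 0.4.
The rolling condition ω = v/R makes the rotational term ½I(v/R)² = ½kMv², so KE_total = ½(1+k)Mv² = (7/10)Mv².
Setting this equal to Mgh gives the vertical rise h = (1+k)v₀²/(2g) = 1.4×7.17²/(2×9.81) = 3.668 m.
The distance along the slope is d = h/sinθ = 3.668/sin10.5° ≈ 20.1 m.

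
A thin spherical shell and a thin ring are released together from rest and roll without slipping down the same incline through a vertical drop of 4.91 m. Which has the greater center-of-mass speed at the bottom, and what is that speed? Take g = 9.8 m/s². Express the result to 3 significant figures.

For rolling without slipping, Mgh = ½(1+k)Mv² where k = I/(MR²), so v = √(2gh/(1+k)).
Thin spherical shell: k = 2/3, giving v = √(2×9.8×4.91/1.667) = 7.599 m/s.
Thin ring: k = 1, giving v = √(2×9.8×4.91/2) = 6.937 m/s.
The smaller k wins: the thin spherical shell, at ≈ 7.60 m/s.

the thin spherical shell, at v ≈ 7.60 m/s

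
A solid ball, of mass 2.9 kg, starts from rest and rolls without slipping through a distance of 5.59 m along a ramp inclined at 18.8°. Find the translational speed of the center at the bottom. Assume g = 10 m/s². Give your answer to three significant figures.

For this body I = (2/5)MR², i.e. k = I/(MR²) = 0.4.
The rolling condition ω = v/R makes the rotational term ½I(v/R)² = ½kMv², so KE_total = ½(1+k)Mv² = (7/10)Mv².
The vertical drop is h = L sinθ = 5.59 × sin18.8° = 1.801 m.
Energy conservation: Mgh = (7/10)Mv², so v = √(2gh/(1+k)) = √(2 × 10 × 1.801 / 1.4) ≈ 5.07 m/s.

v ≈ 5.07 m/s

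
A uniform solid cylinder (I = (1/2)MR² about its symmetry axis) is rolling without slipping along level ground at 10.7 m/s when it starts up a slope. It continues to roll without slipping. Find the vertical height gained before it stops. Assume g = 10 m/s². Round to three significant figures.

h ≈ 8.59 m

Here I = (1/2)MR², so the shape factor k = I/(MR²) = 0.5.
The rolling condition ω = v/R makes the rotational term ½I(v/R)² = ½kMv², so KE_total = ½(1+k)Mv² = (3/4)Mv².
At the top the kinetic energy is zero, so (3/4)Mv₀² = Mgh.
Thus h = (1+k)v₀²/(2g) = 1.5 × 10.7² / (2 × 10) ≈ 8.59 m.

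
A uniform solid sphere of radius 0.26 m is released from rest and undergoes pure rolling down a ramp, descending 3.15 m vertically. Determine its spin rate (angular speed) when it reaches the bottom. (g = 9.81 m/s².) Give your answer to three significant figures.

The moment of inertia is (2/5)MR², giving k ≡ I/(MR²) = 0.4.
The rolling condition ω = v/R makes the rotational term ½I(v/R)² = ½kMv², so KE_total = ½(1+k)Mv² = (7/10)Mv².
Energy conservation Mgh = ½(1+k)Mv² gives v = √(2gh/(1+k)) = √(2 × 9.81 × 3.15 / 1.4) = 6.644 m/s.
Then ω = v/R = 6.644 / 0.26 ≈ 25.6 rad/s.

ω ≈ 25.6 rad/s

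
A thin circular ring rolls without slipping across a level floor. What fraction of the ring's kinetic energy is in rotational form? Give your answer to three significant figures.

The moment of inertia is MR², giving k ≡ I/(MR²) = 1.
With ω = v/R, KE_trans = ½Mv² and KE_rot = ½Iω² = ½kMv², so KE_total = ½(1+k)Mv².
The rotational fraction is therefore k/(1+k) = 1/2 ≈ 0.500.

fraction ≈ 0.500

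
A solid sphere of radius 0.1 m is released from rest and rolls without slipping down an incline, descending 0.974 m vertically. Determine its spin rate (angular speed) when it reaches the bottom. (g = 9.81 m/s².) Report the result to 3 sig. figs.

ω ≈ 36.9 rad/s

With I = (2/5)MR², the ratio k = I/(MR²) is 0.4.
Rolling without slipping gives ω = v/R, so the total kinetic energy is ½Mv² + ½Iω² = ½(1+k)Mv² = (7/10)Mv².
Energy conservation Mgh = ½(1+k)Mv² gives v = √(2gh/(1+k)) = √(2 × 9.81 × 0.974 / 1.4) = 3.695 m/s.
Then ω = v/R = 3.695 / 0.1 ≈ 36.9 rad/s.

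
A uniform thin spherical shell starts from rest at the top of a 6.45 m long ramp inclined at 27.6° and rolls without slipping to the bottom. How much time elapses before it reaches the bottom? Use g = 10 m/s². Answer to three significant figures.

With I = (2/3)MR², the ratio k = I/(MR²) is 2/3.
Newton's second law down the slope: Mg sinθ − f = Ma. The torque equation fR = Iα (with α = a/R) gives f = kMa.
Hence a = g sinθ/(1+k) = 10×sin27.6°/1.667 = 2.78 m/s².
Starting from rest, L = ½at², so t = √(2L/a) = √(2×6.45/2.78) ≈ 2.15 s.

t ≈ 2.15 s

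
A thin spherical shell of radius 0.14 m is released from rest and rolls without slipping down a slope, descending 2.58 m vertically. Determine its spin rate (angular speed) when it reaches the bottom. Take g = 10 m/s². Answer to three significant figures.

The moment of inertia is (2/3)MR², giving k ≡ I/(MR²) = 2/3.
Pure rolling means v = ωR; then KE = ½Mv² + ½I(v/R)² = ½(1+k)Mv² = (5/6)Mv².
Energy conservation Mgh = ½(1+k)Mv² gives v = √(2gh/(1+k)) = √(2 × 10 × 2.58 / 1.667) = 5.564 m/s.
The angular speed follows from ω = v/R = 5.564/0.14 ≈ 39.7 rad/s.

ω ≈ 39.7 rad/s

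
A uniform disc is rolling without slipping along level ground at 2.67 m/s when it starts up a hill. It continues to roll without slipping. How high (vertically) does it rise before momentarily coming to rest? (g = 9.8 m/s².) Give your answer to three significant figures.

For this body I = (1/2)MR², i.e. k = I/(MR²) = 0.5.
The rolling condition ω = v/R makes the rotational term ½I(v/R)² = ½kMv², so KE_total = ½(1+k)Mv² = (3/4)Mv².
All of this converts to potential energy at the highest point: (3/4)Mv₀² = Mgh.
Thus h = (1+k)v₀²/(2g) = 1.5 × 2.67² / (2 × 9.8) ≈ 0.546 m.

h ≈ 0.546 m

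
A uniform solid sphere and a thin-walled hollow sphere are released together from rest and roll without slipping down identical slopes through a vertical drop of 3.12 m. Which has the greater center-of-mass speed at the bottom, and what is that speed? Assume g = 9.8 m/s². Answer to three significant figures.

the uniform solid sphere, at v ≈ 6.61 m/s

For rolling without slipping, Mgh = ½(1+k)Mv² where k = I/(MR²), so v = √(2gh/(1+k)).
Uniform solid sphere: k = 0.4, giving v = √(2×9.8×3.12/1.4) = 6.609 m/s.
Thin-walled hollow sphere: k = 2/3, giving v = √(2×9.8×3.12/1.667) = 6.057 m/s.
The smaller k wins: the uniform solid sphere, at ≈ 6.61 m/s.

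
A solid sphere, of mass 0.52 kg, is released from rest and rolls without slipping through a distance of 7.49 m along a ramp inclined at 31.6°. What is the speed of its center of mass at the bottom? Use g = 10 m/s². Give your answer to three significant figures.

v ≈ 7.49 m/s

With I = (2/5)MR², the ratio k = I/(MR²) is 0.4.
The rolling condition ω = v/R makes the rotational term ½I(v/R)² = ½kMv², so KE_total = ½(1+k)Mv² = (7/10)Mv².
The vertical drop is h = L sinθ = 7.49 × sin31.6° = 3.925 m.
Energy conservation: Mgh = (7/10)Mv², so v = √(2gh/(1+k)) = √(2 × 10 × 3.925 / 1.4) ≈ 7.49 m/s.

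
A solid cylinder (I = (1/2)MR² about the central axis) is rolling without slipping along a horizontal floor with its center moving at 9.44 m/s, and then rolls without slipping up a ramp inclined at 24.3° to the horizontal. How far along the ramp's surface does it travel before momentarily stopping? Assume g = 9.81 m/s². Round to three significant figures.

For this body I = (1/2)MR², i.e. k = I/(MR²) = 0.5.
Pure rolling means v = ωR; then KE = ½Mv² + ½I(v/R)² = ½(1+k)Mv² = (3/4)Mv².
Setting this equal to Mgh gives the vertical rise h = (1+k)v₀²/(2g) = 1.5×9.44²/(2×9.81) = 6.813 m.
Along the incline, d = h/sinθ = 6.813/sin24.3° ≈ 16.6 m.

d ≈ 16.6 m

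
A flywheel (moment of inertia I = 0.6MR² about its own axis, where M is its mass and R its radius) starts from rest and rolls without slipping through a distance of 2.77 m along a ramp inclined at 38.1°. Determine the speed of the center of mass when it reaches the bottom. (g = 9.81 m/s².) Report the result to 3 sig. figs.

v ≈ 4.58 m/s

For this body I = 0.6MR², i.e. k = I/(MR²) = 0.6.
Pure rolling means v = ωR; then KE = ½Mv² + ½I(v/R)² = ½(1+k)Mv² = (4/5)Mv².
The vertical drop is h = L sinθ = 2.77 × sin38.1° = 1.709 m.
Setting Mgh = (4/5)Mv² gives v = √(2gh/(1+k)) = √(2·9.81·1.709/1.6) ≈ 4.58 m/s.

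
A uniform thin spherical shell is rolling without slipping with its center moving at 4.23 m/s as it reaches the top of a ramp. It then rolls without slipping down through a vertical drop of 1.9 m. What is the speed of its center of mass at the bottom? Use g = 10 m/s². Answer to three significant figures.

v ≈ 6.38 m/s

With I = (2/3)MR², the ratio k = I/(MR²) is 2/3.
Rolling without slipping gives ω = v/R, so the total kinetic energy is ½Mv² + ½Iω² = ½(1+k)Mv² = (5/6)Mv².
Energy conservation: (5/6)Mv₀² + Mgh = (5/6)Mv², so v² = v₀² + 2gh/(1+k).
v = √(4.23² + 2×10×1.9/1.667) = √40.69 ≈ 6.38 m/s.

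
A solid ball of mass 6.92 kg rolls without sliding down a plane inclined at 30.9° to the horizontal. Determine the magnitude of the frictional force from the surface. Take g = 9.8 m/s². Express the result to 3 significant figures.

For this body I = (2/5)MR², i.e. k = I/(MR²) = 0.4.
Newton's second law down the slope: Mg sinθ − f = Ma. The torque equation fR = Iα (with α = a/R) gives f = kMa.
Combining, a = g sinθ/(1+k) and f = kMa = kMg sinθ/(1+k).
f = 0.4 × 6.92 × 9.8 × sin30.9° / 1.4 ≈ 9.95 N.

f ≈ 9.95 N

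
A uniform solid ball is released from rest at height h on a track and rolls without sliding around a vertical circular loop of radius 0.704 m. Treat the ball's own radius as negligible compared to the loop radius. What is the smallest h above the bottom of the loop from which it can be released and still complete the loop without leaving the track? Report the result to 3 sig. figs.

The moment of inertia is (2/5)MR², giving k ≡ I/(MR²) = 0.4.
At the top, contact is just lost when gravity alone supplies the centripetal force: Mg = Mv_top²/r, i.e. v_top² = gr.
With ω = v/R, the kinetic energy at speed v is ½(1+k)Mv² = (7/10)Mv².
Energy conservation from release (height h) to the top (height 2r): Mgh = Mg(2r) + (7/10)M·gr.
Thus h_min = 2r + (1+k)r/2 = r(2 + 1.4/2) = 0.704 × 2.7 ≈ 1.90 m.

h_min ≈ 1.90 m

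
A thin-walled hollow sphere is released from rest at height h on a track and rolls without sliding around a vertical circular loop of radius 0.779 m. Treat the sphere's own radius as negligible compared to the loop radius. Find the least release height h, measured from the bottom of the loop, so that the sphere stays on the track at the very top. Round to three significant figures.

h_min ≈ 2.21 m

Here I = (2/3)MR², so the shape factor k = I/(MR²) = 2/3.
At the top of the loop, the minimum-contact condition is Mg = Mv_top²/r, so v_top² = gr.
With ω = v/R, the kinetic energy at speed v is ½(1+k)Mv² = (5/6)Mv².
Energy conservation from release (height h) to the top (height 2r): Mgh = Mg(2r) + (5/6)M·gr.
Thus h_min = 2r + (1+k)r/2 = r(2 + 1.667/2) = 0.779 × 2.833 ≈ 2.21 m.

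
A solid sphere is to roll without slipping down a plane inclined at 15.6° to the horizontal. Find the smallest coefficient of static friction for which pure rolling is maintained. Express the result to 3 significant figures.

μ_min ≈ 0.0798

With I = (2/5)MR², the ratio k = I/(MR²) is 0.4.
Along the incline Mg sinθ − f = Ma, and torque about the center fR = Iα = kMR²(a/R) gives f = kMa.
These give a = g sinθ/(1+k) and the required friction f = kMg sinθ/(1+k).
The normal force is N = Mg cosθ, so μ_min = f/N = k tanθ/(1+k).
μ_min = 0.4 × tan15.6° / 1.4 ≈ 0.0798.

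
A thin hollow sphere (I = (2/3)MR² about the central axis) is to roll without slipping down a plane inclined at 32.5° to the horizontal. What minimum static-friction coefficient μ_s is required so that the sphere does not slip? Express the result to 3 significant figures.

μ_min ≈ 0.255

For this body I = (2/3)MR², i.e. k = I/(MR²) = 2/3.
Newton's second law down the slope: Mg sinθ − f = Ma. The torque equation fR = Iα (with α = a/R) gives f = kMa.
These give a = g sinθ/(1+k) and the required friction f = kMg sinθ/(1+k).
With N = Mg cosθ, the no-slip condition f ≤ μN gives μ_min = f/N = k tanθ/(1+k).
μ_min = (2/3) × tan32.5° / 1.667 ≈ 0.255.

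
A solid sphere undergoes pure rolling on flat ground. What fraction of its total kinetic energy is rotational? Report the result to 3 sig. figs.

The moment of inertia is (2/5)MR², giving k ≡ I/(MR²) = 0.4.
With ω = v/R, KE_trans = ½Mv² and KE_rot = ½Iω² = ½kMv², so KE_total = ½(1+k)Mv².
The rotational fraction is therefore k/(1+k) = 0.4/1.4 ≈ 0.286.

fraction ≈ 0.286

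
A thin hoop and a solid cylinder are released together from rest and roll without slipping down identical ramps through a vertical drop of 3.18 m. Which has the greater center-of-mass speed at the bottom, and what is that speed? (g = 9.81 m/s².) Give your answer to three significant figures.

For rolling without slipping, Mgh = ½(1+k)Mv² where k = I/(MR²), so v = √(2gh/(1+k)).
Thin hoop: k = 1, giving v = √(2×9.81×3.18/2) = 5.585 m/s.
Solid cylinder: k = 0.5, giving v = √(2×9.81×3.18/1.5) = 6.449 m/s.
The smaller k wins: the solid cylinder, at ≈ 6.45 m/s.

the solid cylinder, at v ≈ 6.45 m/s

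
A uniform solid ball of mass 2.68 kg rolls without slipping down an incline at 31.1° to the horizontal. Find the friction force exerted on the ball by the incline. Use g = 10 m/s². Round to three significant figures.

f ≈ 3.96 N

For this body I = (2/5)MR², i.e. k = I/(MR²) = 0.4.
Along the incline Mg sinθ − f = Ma, and torque about the center fR = Iα = kMR²(a/R) gives f = kMa.
Combining, a = g sinθ/(1+k) and f = kMa = kMg sinθ/(1+k).
f = 0.4 × 2.68 × 10 × sin31.1° / 1.4 ≈ 3.96 N.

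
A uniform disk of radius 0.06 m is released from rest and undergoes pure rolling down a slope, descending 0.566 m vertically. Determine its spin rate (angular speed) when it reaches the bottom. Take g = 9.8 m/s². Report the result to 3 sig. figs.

For this body I = (1/2)MR², i.e. k = I/(MR²) = 0.5.
Rolling without slipping gives ω = v/R, so the total kinetic energy is ½Mv² + ½Iω² = ½(1+k)Mv² = (3/4)Mv².
Energy conservation Mgh = ½(1+k)Mv² gives v = √(2gh/(1+k)) = √(2 × 9.8 × 0.566 / 1.5) = 2.72 m/s.
Then ω = v/R = 2.72 / 0.06 ≈ 45.3 rad/s.

ω ≈ 45.3 rad/s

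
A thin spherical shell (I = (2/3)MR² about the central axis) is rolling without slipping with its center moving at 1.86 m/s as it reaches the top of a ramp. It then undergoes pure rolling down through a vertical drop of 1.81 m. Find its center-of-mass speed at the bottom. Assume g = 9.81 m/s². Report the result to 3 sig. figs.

v ≈ 4.98 m/s

Here I = (2/3)MR², so the shape factor k = I/(MR²) = 2/3.
Since it rolls without slipping, ω = v/R and KE = ½Mv² + ½Iω² = ½(1+k)Mv² = (5/6)Mv².
Conserving energy between top and bottom: (5/6)Mv² = (5/6)Mv₀² + Mgh, hence v² = v₀² + 2gh/(1+k).
v = √(1.86² + 2×9.81×1.81/1.667) = √24.77 ≈ 4.98 m/s.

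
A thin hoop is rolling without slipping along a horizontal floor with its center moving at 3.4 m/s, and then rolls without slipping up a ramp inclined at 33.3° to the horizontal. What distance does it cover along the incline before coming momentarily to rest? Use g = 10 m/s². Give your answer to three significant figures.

The moment of inertia is MR², giving k ≡ I/(MR²) = 1.
Since it rolls without slipping, ω = v/R and KE = ½Mv² + ½Iω² = ½(1+k)Mv² = Mv².
Setting this equal to Mgh gives the vertical rise h = (1+k)v₀²/(2g) = 2×3.4²/(2×10) = 1.156 m.
Along the incline, d = h/sinθ = 1.156/sin33.3° ≈ 2.11 m.

d ≈ 2.11 m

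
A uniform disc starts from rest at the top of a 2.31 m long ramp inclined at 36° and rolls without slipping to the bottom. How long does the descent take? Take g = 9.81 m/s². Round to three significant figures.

t ≈ 1.10 s

Here I = (1/2)MR², so the shape factor k = I/(MR²) = 0.5.
Translational: Mg sinθ − f = Ma. Rotational about the CM: fR = Iα = kMRa, so f = kMa.
Hence a = g sinθ/(1+k) = 9.81×sin36°/1.5 = 3.844 m/s².
Starting from rest, L = ½at², so t = √(2L/a) = √(2×2.31/3.844) ≈ 1.10 s.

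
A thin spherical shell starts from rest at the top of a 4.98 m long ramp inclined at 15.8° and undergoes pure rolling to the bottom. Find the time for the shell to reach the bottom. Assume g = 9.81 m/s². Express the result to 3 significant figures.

t ≈ 2.49 s

Here I = (2/3)MR², so the shape factor k = I/(MR²) = 2/3.
Along the incline Mg sinθ − f = Ma, and torque about the center fR = Iα = kMR²(a/R) gives f = kMa.
Hence a = g sinθ/(1+k) = 9.81×sin15.8°/1.667 = 1.603 m/s².
With constant a from rest, t = √(2L/a) = √(2·4.98/1.603) ≈ 2.49 s.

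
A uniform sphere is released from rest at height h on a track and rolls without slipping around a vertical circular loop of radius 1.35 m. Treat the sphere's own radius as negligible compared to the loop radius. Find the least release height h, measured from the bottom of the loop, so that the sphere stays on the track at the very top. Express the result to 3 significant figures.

For this body I = (2/5)MR², i.e. k = I/(MR²) = 0.4.
At the top of the loop, the minimum-contact condition is Mg = Mv_top²/r, so v_top² = gr.
With ω = v/R, the kinetic energy at speed v is ½(1+k)Mv² = (7/10)Mv².
Energy conservation from release (height h) to the top (height 2r): Mgh = Mg(2r) + (7/10)M·gr.
Thus h_min = 2r + (1+k)r/2 = r(2 + 1.4/2) = 1.35 × 2.7 ≈ 3.65 m.

h_min ≈ 3.65 m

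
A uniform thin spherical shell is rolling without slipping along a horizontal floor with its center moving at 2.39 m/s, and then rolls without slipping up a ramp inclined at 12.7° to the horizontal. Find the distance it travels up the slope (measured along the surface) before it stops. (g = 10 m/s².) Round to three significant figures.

d ≈ 2.17 m

With I = (2/3)MR², the ratio k = I/(MR²) is 2/3.
Since it rolls without slipping, ω = v/R and KE = ½Mv² + ½Iω² = ½(1+k)Mv² = (5/6)Mv².
Setting this equal to Mgh gives the vertical rise h = (1+k)v₀²/(2g) = 1.667×2.39²/(2×10) = 0.476 m.
The distance along the slope is d = h/sinθ = 0.476/sin12.7° ≈ 2.17 m.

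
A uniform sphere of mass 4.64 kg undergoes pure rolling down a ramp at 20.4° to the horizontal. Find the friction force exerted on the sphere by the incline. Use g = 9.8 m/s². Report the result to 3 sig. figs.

With I = (2/5)MR², the ratio k = I/(MR²) is 0.4.
Newton's second law down the slope: Mg sinθ − f = Ma. The torque equation fR = Iα (with α = a/R) gives f = kMa.
Combining, a = g sinθ/(1+k) and f = kMa = kMg sinθ/(1+k).
f = 0.4 × 4.64 × 9.8 × sin20.4° / 1.4 ≈ 4.53 N.

f ≈ 4.53 N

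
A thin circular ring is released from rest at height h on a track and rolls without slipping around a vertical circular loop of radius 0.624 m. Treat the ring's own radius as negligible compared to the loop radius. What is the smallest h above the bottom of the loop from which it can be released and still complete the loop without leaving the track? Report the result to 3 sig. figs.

For this body I = MR², i.e. k = I/(MR²) = 1.
At the top, contact is just lost when gravity alone supplies the centripetal force: Mg = Mv_top²/r, i.e. v_top² = gr.
With ω = v/R, the kinetic energy at speed v is ½(1+k)Mv² = Mv².
Energy conservation from release (height h) to the top (height 2r): Mgh = Mg(2r) + M·gr.
Thus h_min = 2r + (1+k)r/2 = r(2 + 2/2) = 0.624 × 3 ≈ 1.87 m.

h_min ≈ 1.87 m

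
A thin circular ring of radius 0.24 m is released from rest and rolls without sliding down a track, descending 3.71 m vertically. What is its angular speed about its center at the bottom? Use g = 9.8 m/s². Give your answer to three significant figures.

ω ≈ 25.1 rad/s

The moment of inertia is MR², giving k ≡ I/(MR²) = 1.
The rolling condition ω = v/R makes the rotational term ½I(v/R)² = ½kMv², so KE_total = ½(1+k)Mv² = Mv².
Energy conservation Mgh = ½(1+k)Mv² gives v = √(2gh/(1+k)) = √(2 × 9.8 × 3.71 / 2) = 6.03 m/s.
Then ω = v/R = 6.03 / 0.24 ≈ 25.1 rad/s.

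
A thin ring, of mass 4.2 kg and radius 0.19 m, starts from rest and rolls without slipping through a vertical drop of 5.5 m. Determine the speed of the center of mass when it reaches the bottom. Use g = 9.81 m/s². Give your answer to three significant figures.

v ≈ 7.35 m/s

With I = MR², the ratio k = I/(MR²) is 1.
The rolling condition ω = v/R makes the rotational term ½I(v/R)² = ½kMv², so KE_total = ½(1+k)Mv² = Mv².
Energy conservation: Mgh = Mv², so v = √(2gh/(1+k)) = √(2 × 9.81 × 5.5 / 2) ≈ 7.35 m/s.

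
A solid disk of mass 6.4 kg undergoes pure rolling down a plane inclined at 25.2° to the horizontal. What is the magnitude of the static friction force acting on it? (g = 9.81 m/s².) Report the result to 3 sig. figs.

f ≈ 8.91 N

The moment of inertia is (1/2)MR², giving k ≡ I/(MR²) = 0.5.
Newton's second law down the slope: Mg sinθ − f = Ma. The torque equation fR = Iα (with α = a/R) gives f = kMa.
Combining, a = g sinθ/(1+k) and f = kMa = kMg sinθ/(1+k).
f = 0.5 × 6.4 × 9.81 × sin25.2° / 1.5 ≈ 8.91 N.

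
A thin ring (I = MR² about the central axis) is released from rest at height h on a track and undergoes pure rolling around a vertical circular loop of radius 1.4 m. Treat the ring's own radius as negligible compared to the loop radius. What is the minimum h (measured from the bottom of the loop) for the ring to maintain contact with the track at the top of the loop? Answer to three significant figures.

With I = MR², the ratio k = I/(MR²) is 1.
At the top, contact is just lost when gravity alone supplies the centripetal force: Mg = Mv_top²/r, i.e. v_top² = gr.
With ω = v/R, the kinetic energy at speed v is ½(1+k)Mv² = Mv².
Energy conservation from release (height h) to the top (height 2r): Mgh = Mg(2r) + M·gr.
Thus h_min = 2r + (1+k)r/2 = r(2 + 2/2) = 1.4 × 3 ≈ 4.20 m.

h_min ≈ 4.20 m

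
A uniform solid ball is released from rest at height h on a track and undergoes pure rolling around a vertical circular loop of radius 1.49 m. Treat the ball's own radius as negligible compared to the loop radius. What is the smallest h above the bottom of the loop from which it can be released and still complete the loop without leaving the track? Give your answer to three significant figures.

h_min ≈ 4.02 m

With I = (2/5)MR², the ratio k = I/(MR²) is 0.4.
At the top, contact is just lost when gravity alone supplies the centripetal force: Mg = Mv_top²/r, i.e. v_top² = gr.
With ω = v/R, the kinetic energy at speed v is ½(1+k)Mv² = (7/10)Mv².
Energy conservation from release (height h) to the top (height 2r): Mgh = Mg(2r) + (7/10)M·gr.
Thus h_min = 2r + (1+k)r/2 = r(2 + 1.4/2) = 1.49 × 2.7 ≈ 4.02 m.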